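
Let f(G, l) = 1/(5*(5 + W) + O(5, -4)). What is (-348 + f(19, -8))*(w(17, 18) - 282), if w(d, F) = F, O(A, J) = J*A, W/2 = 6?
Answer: 5971416/65 ≈ 91868.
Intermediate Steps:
W = 12 (W = 2*6 = 12)
O(A, J) = A*J
f(G, l) = 1/65 (f(G, l) = 1/(5*(5 + 12) + 5*(-4)) = 1/(5*17 - 20) = 1/(85 - 20) = 1/65)
(-348 + f(19, -8))*(w(17, 18) - 282) = (-348 + 1/65)*(18 - 282) = -22619/65*(-264) = 5971416/65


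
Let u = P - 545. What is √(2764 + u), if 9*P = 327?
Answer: √20298/3 ≈ 47.490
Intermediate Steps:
P = 109/3 (P = (⅑)*327 = 109/3 ≈ 36.333)
u = -1526/3 (u = 109/3 - 545 = -1526/3 ≈ -508.67)
√(2764 + u) = √(2764 - 1526/3) = √(6766/3) = √20298/3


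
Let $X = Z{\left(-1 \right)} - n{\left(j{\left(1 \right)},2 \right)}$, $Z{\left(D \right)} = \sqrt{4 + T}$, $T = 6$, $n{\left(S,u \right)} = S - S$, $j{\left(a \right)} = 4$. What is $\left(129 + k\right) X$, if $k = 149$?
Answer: $278 \sqrt{10} \approx 879.11$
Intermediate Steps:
$n{\left(S,u \right)} = 0$
$Z{\left(D \right)} = \sqrt{10}$ ($Z{\left(D \right)} = \sqrt{4 + 6} = \sqrt{10}$)
$X = \sqrt{10}$ ($X = \sqrt{10} - 0 = \sqrt{10} + 0 = \sqrt{10} \approx 3.1623$)
$\left(129 + k\right) X = \left(129 + 149\right) \sqrt{10} = 278 \sqrt{10}$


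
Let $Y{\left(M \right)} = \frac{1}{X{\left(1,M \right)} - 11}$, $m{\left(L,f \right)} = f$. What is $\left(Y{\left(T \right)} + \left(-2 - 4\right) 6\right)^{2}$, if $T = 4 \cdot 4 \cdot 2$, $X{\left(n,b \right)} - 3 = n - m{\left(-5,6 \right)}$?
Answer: $\frac{219961}{169} \approx 1301.5$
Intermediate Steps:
$X{\left(n,b \right)} = -3 + n$ ($X{\left(n,b \right)} = 3 + \left(n - 6\right) = 3 + \left(-6 + n\right) = -3 + n$)
$T = 32$ ($T = 16 \cdot 2 = 32$)
$Y{\left(M \right)} = - \frac{1}{13}$ ($Y{\left(M \right)} = \frac{1}{\left(-3 + 1\right) - 11} = \frac{1}{-2 - 11} = \frac{1}{-13} = - \frac{1}{13}$)
$\left(Y{\left(T \right)} + \left(-2 - 4\right) 6\right)^{2} = \left(- \frac{1}{13} + \left(-2 - 4\right) 6\right)^{2} = \left(- \frac{1}{13} - 36\right)^{2} = \left(- \frac{469}{13}\right)^{2} = \frac{219961}{169}$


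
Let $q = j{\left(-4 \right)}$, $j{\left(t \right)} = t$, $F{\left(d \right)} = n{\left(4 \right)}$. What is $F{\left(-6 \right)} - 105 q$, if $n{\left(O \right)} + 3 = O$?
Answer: $421$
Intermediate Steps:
$n{\left(O \right)} = -3 + O$
$F{\left(d \right)} = 1$ ($F{\left(d \right)} = -3 + 4 = 1$)
$q = -4$
$F{\left(-6 \right)} - 105 q = 1 - -420 = 1 + 420 = 421$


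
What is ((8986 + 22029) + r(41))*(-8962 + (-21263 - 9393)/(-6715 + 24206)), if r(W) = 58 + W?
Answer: -4878208427772/17491 ≈ -2.7890e+8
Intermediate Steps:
((8986 + 22029) + r(41))*(-8962 + (-21263 - 9393)/(-6715 + 24206)) = ((8986 + 22029) + (58 + 41))*(-8962 + (-21263 - 9393)/(-6715 + 24206)) = (31015 + 99)*(-8962 - 30656/17491) = 31114*(-8962 - 30656*1/17491) = 31114*(-8962 - 30656/17491) = 31114*(-156784998/17491) = -4878208427772/17491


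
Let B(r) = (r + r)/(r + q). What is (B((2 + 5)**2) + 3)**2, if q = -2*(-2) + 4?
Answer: 72361/3249 ≈ 22.272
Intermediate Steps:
q = 8 (q = 4 + 4 = 8)
B(r) = 2*r/(8 + r) (B(r) = (r + r)/(r + 8) = (2*r)/(8 + r) = 2*r/(8 + r))
(B((2 + 5)**2) + 3)**2 = (2*(2 + 5)**2/(8 + (2 + 5)**2) + 3)**2 = (2*7**2/(8 + 7**2) + 3)**2 = (2*49/(8 + 49) + 3)**2 = (2*49/57 + 3)**2 = (2*49*(1/57) + 3)**2 = (98/57 + 3)**2 = (269/57)**2 = 72361/3249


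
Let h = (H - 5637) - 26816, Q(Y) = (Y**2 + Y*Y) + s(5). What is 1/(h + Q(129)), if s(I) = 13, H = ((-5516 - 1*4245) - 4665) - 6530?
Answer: -1/20114 ≈ -4.9717e-5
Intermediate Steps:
H = -20956 (H = ((-5516 - 4245) - 4665) - 6530 = (-9761 - 4665) - 6530 = -14426 - 6530 = -20956)
Q(Y) = 13 + 2*Y**2 (Q(Y) = (Y**2 + Y*Y) + 13 = (Y**2 + Y**2) + 13 = 2*Y**2 + 13 = 13 + 2*Y**2)
h = -53409 (h = (-20956 - 5637) - 26816 = -26593 - 26816 = -53409)
1/(h + Q(129)) = 1/(-53409 + (13 + 2*129**2)) = 1/(-53409 + (13 + 2*16641)) = 1/(-53409 + (13 + 33282)) = 1/(-53409 + 33295) = 1/(-20114) = -1/20114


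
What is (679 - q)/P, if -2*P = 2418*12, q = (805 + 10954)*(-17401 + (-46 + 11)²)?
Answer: -190214263/14508 ≈ -13111.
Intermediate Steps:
q = -190213584 (q = 11759*(-17401 + (-35)²) = 11759*(-17401 + 1225) = 11759*(-16176) = -190213584)
P = -14508 (P = -1209*12 = -½*29016 = -14508)
(679 - q)/P = (679 - 1*(-190213584))/(-14508) = (679 + 190213584)*(-1/14508) = 190214263*(-1/14508) = -190214263/14508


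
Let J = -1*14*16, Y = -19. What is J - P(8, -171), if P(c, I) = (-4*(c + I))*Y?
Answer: 12164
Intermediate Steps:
P(c, I) = 76*I + 76*c (P(c, I) = -4*(c + I)*(-19) = -4*(I + c)*(-19) = (-4*I - 4*c)*(-19) = 76*I + 76*c)
J = -224 (J = -14*16 = -224)
J - P(8, -171) = -224 - (76*(-171) + 76*8) = -224 - (-12996 + 608) = -224 - 1*(-12388) = -224 + 12388 = 12164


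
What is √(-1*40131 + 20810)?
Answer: 139*I ≈ 139.0*I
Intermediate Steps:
√(-1*40131 + 20810) = √(-40131 + 20810) = √(-19321) = 139*I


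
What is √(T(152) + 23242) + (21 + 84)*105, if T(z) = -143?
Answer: 11025 + √23099 ≈ 11177.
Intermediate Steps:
√(T(152) + 23242) + (21 + 84)*105 = √(-143 + 23242) + (21 + 84)*105 = √23099 + 105*105 = √23099 + 11025 = 11025 + √23099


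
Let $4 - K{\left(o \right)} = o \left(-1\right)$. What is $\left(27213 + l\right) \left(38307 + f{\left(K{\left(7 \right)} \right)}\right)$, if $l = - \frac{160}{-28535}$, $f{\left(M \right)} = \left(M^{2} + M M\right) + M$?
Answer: $\frac{5988546262880}{5707} \approx 1.0493 \cdot 10^{9}$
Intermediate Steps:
$K{\left(o \right)} = 4 + o$ ($K{\left(o \right)} = 4 - o \left(-1\right) = 4 - - o = 4 + o$)
$f{\left(M \right)} = M + 2 M^{2}$ ($f{\left(M \right)} = \left(M^{2} + M^{2}\right) + M = 2 M^{2} + M = M + 2 M^{2}$)
$l = \frac{32}{5707}$ ($l = \left(-160\right) \left(- \frac{1}{28535}\right) = \frac{32}{5707} \approx 0.0056072$)
$\left(27213 + l\right) \left(38307 + f{\left(K{\left(7 \right)} \right)}\right) = \left(27213 + \frac{32}{5707}\right) \left(38307 + \left(4 + 7\right) \left(1 + 2 \left(4 + 7\right)\right)\right) = \frac{155304623 \left(38307 + 11 \left(1 + 2 \cdot 11\right)\right)}{5707} = \frac{155304623 \left(38307 + 11 \left(1 + 22\right)\right)}{5707} = \frac{155304623 \left(38307 + 11 \cdot 23\right)}{5707} = \frac{155304623 \left(38307 + 253\right)}{5707} = \frac{155304623}{5707} \cdot 38560 = \frac{5988546262880}{5707}$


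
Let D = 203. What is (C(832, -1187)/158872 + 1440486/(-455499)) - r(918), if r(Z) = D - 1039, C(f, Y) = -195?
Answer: 6696562813879/8040670792 ≈ 832.84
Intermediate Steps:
r(Z) = -836 (r(Z) = 203 - 1039 = -836)
(C(832, -1187)/158872 + 1440486/(-455499)) - r(918) = (-195/158872 + 1440486/(-455499)) - 1*(-836) = (-195*1/158872 + 1440486*(-1/455499)) + 836 = (-195/158872 - 160054/50611) + 836 = -25437968233/8040670792 + 836 = 6696562813879/8040670792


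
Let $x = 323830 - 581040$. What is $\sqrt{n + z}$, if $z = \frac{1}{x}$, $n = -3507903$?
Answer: $\frac{i \sqrt{803018280261590}}{15130} \approx 1872.9 i$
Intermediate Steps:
$x = -257210$ ($x = 323830 - 581040 = -257210$)
$z = - \frac{1}{257210}$ ($z = \frac{1}{-257210} = - \frac{1}{257210} \approx -3.8879 \cdot 10^{-6}$)
$\sqrt{n + z} = \sqrt{-3507903 - \frac{1}{257210}} = \sqrt{- \frac{902267730631}{257210}} = \frac{i \sqrt{803018280261590}}{15130}$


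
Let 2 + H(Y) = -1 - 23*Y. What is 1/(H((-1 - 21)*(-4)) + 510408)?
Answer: 1/508381 ≈ 1.9670e-6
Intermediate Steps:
H(Y) = -3 - 23*Y (H(Y) = -2 + (-1 - 23*Y) = -3 - 23*Y)
1/(H((-1 - 21)*(-4)) + 510408) = 1/((-3 - 23*(-1 - 21)*(-4)) + 510408) = 1/((-3 - (-506)*(-4)) + 510408) = 1/((-3 - 23*88) + 510408) = 1/((-3 - 2024) + 510408) = 1/(-2027 + 510408) = 1/508381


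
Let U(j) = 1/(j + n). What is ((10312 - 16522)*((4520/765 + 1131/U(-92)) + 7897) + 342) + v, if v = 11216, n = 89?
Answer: -475914554/17 ≈ -2.7995e+7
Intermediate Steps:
U(j) = 1/(89 + j) (U(j) = 1/(j + 89) = 1/(89 + j))
((10312 - 16522)*((4520/765 + 1131/U(-92)) + 7897) + 342) + v = ((10312 - 16522)*((4520/765 + 1131/(1/(89 - 92))) + 7897) + 342) + 11216 = (-6210*((4520*(1/765) + 1131/(1/(-3))) + 7897) + 342) + 11216 = (-6210*((904/153 + 1131/(-1/3)) + 7897) + 342) + 11216 = (-6210*((904/153 + 1131*(-3)) + 7897) + 342) + 11216 = (-6210*((904/153 - 3393) + 7897) + 342) + 11216 = (-6210*(-518225/153 + 7897) + 342) + 11216 = (-6210*690016/153 + 342) + 11216 = (-476111040/17 + 342) + 11216 = -476105226/17 + 11216 = -475914554/17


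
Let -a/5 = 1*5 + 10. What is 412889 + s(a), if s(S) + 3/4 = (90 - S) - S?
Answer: 1652513/4 ≈ 4.1313e+5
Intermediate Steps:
a = -75 (a = -5*(1*5 + 10) = -5*(5 + 10) = -5*15 = -75)
s(S) = 357/4 - 2*S (s(S) = -¾ + ((90 - S) - S) = -¾ + (90 - 2*S) = 357/4 - 2*S)
412889 + s(a) = 412889 + (357/4 - 2*(-75)) = 412889 + (357/4 + 150) = 412889 + 957/4 = 1652513/4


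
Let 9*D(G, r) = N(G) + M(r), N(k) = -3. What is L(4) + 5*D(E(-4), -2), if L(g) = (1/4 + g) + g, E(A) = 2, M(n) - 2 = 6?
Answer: 397/36 ≈ 11.028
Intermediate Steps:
M(n) = 8 (M(n) = 2 + 6 = 8)
D(G, r) = 5/9 (D(G, r) = (-3 + 8)/9 = (⅑)*5 = 5/9)
L(g) = ¼ + 2*g (L(g) = (¼ + g) + g = ¼ + 2*g)
L(4) + 5*D(E(-4), -2) = (¼ + 2*4) + 5*(5/9) = (¼ + 8) + 25/9 = 33/4 + 25/9 = 397/36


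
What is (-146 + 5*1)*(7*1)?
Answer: -987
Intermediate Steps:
(-146 + 5*1)*(7*1) = (-146 + 5)*7 = -141*7 = -987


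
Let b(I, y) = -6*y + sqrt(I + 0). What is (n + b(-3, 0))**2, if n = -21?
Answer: (21 - I*sqrt(3))**2 ≈ 438.0 - 72.746*I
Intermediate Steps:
b(I, y) = sqrt(I) - 6*y (b(I, y) = -6*y + sqrt(I) = sqrt(I) - 6*y)
(n + b(-3, 0))**2 = (-21 + (sqrt(-3) - 6*0))**2 = (-21 + (I*sqrt(3) + 0))**2 = (-21 + I*sqrt(3))**2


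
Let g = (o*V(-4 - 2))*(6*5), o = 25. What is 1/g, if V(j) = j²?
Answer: 1/27000 ≈ 3.7037e-5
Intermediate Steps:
g = 27000 (g = (25*(-4 - 2)²)*(6*5) = (25*(-6)²)*30 = (25*36)*30 = 900*30 = 27000)
1/g = 1/27000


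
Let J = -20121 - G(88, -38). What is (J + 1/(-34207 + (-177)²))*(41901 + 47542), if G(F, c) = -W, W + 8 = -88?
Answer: -5204198648461/2878 ≈ -1.8083e+9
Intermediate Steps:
W = -96 (W = -8 - 88 = -96)
G(F, c) = 96 (G(F, c) = -1*(-96) = 96)
J = -20217 (J = -20121 - 1*96 = -20121 - 96 = -20217)
(J + 1/(-34207 + (-177)²))*(41901 + 47542) = (-20217 + 1/(-34207 + (-177)²))*(41901 + 47542) = (-20217 + 1/(-34207 + 31329))*89443 = (-20217 + 1/(-2878))*89443 = (-20217 - 1/2878)*89443 = -58184527/2878*89443 = -5204198648461/2878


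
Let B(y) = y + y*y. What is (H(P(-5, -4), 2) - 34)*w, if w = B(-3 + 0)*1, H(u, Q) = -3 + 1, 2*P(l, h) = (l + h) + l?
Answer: -216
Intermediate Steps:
P(l, h) = l + h/2 (P(l, h) = ((l + h) + l)/2 = ((h + l) + l)/2 = (h + 2*l)/2 = l + h/2)
B(y) = y + y²
H(u, Q) = -2
w = 6 (w = ((-3 + 0)*(1 + (-3 + 0)))*1 = -3*(1 - 3)*1 = -3*(-2)*1 = 6*1 = 6)
(H(P(-5, -4), 2) - 34)*w = (-2 - 34)*6 = -36*6 = -216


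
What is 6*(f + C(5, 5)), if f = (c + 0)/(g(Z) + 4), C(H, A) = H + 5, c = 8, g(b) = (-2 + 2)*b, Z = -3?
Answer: 72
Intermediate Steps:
g(b) = 0 (g(b) = 0*b = 0)
C(H, A) = 5 + H
f = 2 (f = (8 + 0)/(0 + 4) = 8/4 = 8*(1/4) = 2)
6*(f + C(5, 5)) = 6*(2 + (5 + 5)) = 6*(2 + 10) = 6*12 = 72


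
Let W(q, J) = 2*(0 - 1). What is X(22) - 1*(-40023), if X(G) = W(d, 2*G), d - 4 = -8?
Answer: 40021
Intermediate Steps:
d = -4 (d = 4 - 8 = -4)
W(q, J) = -2 (W(q, J) = 2*(-1) = -2)
X(G) = -2
X(22) - 1*(-40023) = -2 - 1*(-40023) = -2 + 40023 = 40021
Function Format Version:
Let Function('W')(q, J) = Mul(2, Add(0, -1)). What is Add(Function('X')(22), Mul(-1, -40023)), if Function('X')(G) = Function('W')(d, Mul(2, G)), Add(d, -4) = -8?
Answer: 40021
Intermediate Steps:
d = -4 (d = Add(4, -8) = -4)
Function('W')(q, J) = -2 (Function('W')(q, J) = Mul(2, -1) = -2)
Function('X')(G) = -2
Add(Function('X')(22), Mul(-1, -40023)) = Add(-2, Mul(-1, -40023)) = Add(-2, 40023) = 40021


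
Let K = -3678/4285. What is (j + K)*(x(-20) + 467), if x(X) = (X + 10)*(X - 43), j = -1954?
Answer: -9189095096/4285 ≈ -2.1445e+6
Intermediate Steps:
K = -3678/4285 (K = -3678*1/4285 = -3678/4285 ≈ -0.85834)
x(X) = (-43 + X)*(10 + X) (x(X) = (10 + X)*(-43 + X) = (-43 + X)*(10 + X))
(j + K)*(x(-20) + 467) = (-1954 - 3678/4285)*((-430 + (-20)**2 - 33*(-20)) + 467) = -8376568*((-430 + 400 + 660) + 467)/4285 = -8376568*(630 + 467)/4285 = -8376568/4285*1097 = -9189095096/4285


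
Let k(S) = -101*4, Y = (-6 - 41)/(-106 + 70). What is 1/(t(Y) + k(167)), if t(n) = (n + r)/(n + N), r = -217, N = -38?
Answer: -1321/525919 ≈ -0.0025118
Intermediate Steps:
Y = 47/36 (Y = -47/(-36) = -47*(-1/36) = 47/36 ≈ 1.3056)
t(n) = (-217 + n)/(-38 + n) (t(n) = (n - 217)/(n - 38) = (-217 + n)/(-38 + n))
k(S) = -404
1/(t(Y) + k(167)) = 1/((-217 + 47/36)/(-38 + 47/36) - 404) = 1/(-7765/36/(-1321/36) - 404) = 1/(-36/1321*(-7765/36) - 404) = 1/(7765/1321 - 404) = 1/(-525919/1321) = -1321/525919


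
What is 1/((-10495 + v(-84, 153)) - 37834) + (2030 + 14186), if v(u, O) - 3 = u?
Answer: 785016559/48410 ≈ 16216.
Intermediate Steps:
v(u, O) = 3 + u
1/((-10495 + v(-84, 153)) - 37834) + (2030 + 14186) = 1/((-10495 + (3 - 84)) - 37834) + (2030 + 14186) = 1/((-10495 - 81) - 37834) + 16216 = 1/(-10576 - 37834) + 16216 = 1/(-48410) + 16216 = -1/48410 + 16216 = 785016559/48410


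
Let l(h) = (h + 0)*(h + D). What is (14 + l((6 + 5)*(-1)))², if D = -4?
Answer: 32041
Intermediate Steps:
l(h) = h*(-4 + h) (l(h) = (h + 0)*(h - 4) = h*(-4 + h))
(14 + l((6 + 5)*(-1)))² = (14 + ((6 + 5)*(-1))*(-4 + (6 + 5)*(-1)))² = (14 + (11*(-1))*(-4 + 11*(-1)))² = (14 - 11*(-4 - 11))² = (14 - 11*(-15))² = (14 + 165)² = 179² = 32041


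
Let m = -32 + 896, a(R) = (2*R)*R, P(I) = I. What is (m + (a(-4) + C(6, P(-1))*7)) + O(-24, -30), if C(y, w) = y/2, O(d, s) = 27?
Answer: 944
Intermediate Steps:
a(R) = 2*R**2
C(y, w) = y/2 (C(y, w) = y*(1/2) = y/2)
m = 864
(m + (a(-4) + C(6, P(-1))*7)) + O(-24, -30) = (864 + (2*(-4)**2 + ((1/2)*6)*7)) + 27 = (864 + (2*16 + 3*7)) + 27 = (864 + (32 + 21)) + 27 = (864 + 53) + 27 = 917 + 27 = 944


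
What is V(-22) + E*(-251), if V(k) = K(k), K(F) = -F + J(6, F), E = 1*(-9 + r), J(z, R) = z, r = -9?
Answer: 4546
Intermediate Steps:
E = -18 (E = 1*(-9 - 9) = 1*(-18) = -18)
K(F) = 6 - F (K(F) = -F + 6 = 6 - F)
V(k) = 6 - k
V(-22) + E*(-251) = (6 - 1*(-22)) - 18*(-251) = (6 + 22) + 4518 = 28 + 4518 = 4546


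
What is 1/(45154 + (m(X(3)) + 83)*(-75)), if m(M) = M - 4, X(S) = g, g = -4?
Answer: 1/39529 ≈ 2.5298e-5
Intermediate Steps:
X(S) = -4
m(M) = -4 + M
1/(45154 + (m(X(3)) + 83)*(-75)) = 1/(45154 + ((-4 - 4) + 83)*(-75)) = 1/(45154 + (-8 + 83)*(-75)) = 1/(45154 + 75*(-75)) = 1/(45154 - 5625) = 1/39529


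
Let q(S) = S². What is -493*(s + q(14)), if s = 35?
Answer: -113883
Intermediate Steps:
-493*(s + q(14)) = -493*(35 + 14²) = -493*(35 + 196) = -493*231 = -113883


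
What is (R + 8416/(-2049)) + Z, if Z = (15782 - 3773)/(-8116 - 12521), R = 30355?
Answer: 47532198266/1566119 ≈ 30350.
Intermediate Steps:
Z = -4003/6879 (Z = 12009/(-20637) = 12009*(-1/20637) = -4003/6879 ≈ -0.58192)
(R + 8416/(-2049)) + Z = (30355 + 8416/(-2049)) - 4003/6879 = (30355 + 8416*(-1/2049)) - 4003/6879 = (30355 - 8416/2049) - 4003/6879 = 62188979/2049 - 4003/6879 = 47532198266/1566119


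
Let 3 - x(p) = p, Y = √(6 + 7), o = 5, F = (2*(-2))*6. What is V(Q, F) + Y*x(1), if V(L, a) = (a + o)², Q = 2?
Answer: 361 + 2*√13 ≈ 368.21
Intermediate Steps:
F = -24 (F = -4*6 = -24)
Y = √13 ≈ 3.6056
x(p) = 3 - p
V(L, a) = (5 + a)² (V(L, a) = (a + 5)² = (5 + a)²)
V(Q, F) + Y*x(1) = (5 - 24)² + √13*(3 - 1*1) = (-19)² + √13*(3 - 1) = 361 + √13*2 = 361 + 2*√13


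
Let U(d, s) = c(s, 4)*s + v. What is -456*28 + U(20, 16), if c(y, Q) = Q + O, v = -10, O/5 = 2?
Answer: -12554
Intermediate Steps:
O = 10 (O = 5*2 = 10)
c(y, Q) = 10 + Q (c(y, Q) = Q + 10 = 10 + Q)
U(d, s) = -10 + 14*s (U(d, s) = (10 + 4)*s - 10 = 14*s - 10 = -10 + 14*s)
-456*28 + U(20, 16) = -456*28 + (-10 + 14*16) = -12768 + (-10 + 224) = -12768 + 214 = -12554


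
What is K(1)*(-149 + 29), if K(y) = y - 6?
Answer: 600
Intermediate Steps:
K(y) = -6 + y
K(1)*(-149 + 29) = (-6 + 1)*(-149 + 29) = -5*(-120) = 600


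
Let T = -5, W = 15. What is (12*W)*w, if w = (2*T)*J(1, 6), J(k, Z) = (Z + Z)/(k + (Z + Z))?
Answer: -21600/13 ≈ -1661.5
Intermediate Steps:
J(k, Z) = 2*Z/(k + 2*Z) (J(k, Z) = (2*Z)/(k + 2*Z) = 2*Z/(k + 2*Z))
w = -120/13 (w = (2*(-5))*(2*6/(1 + 2*6)) = -20*6/(1 + 12) = -20*6/13 = -10*12/13 = -120/13 ≈ -9.2308)
(12*W)*w = (12*15)*(-120/13) = 180*(-120/13) = -21600/13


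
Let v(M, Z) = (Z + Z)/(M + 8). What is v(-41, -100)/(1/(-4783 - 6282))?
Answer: -2213000/33 ≈ -67061.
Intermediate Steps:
v(M, Z) = 2*Z/(8 + M) (v(M, Z) = (2*Z)/(8 + M) = 2*Z/(8 + M))
v(-41, -100)/(1/(-4783 - 6282)) = (2*(-100)/(8 - 41))/(1/(-4783 - 6282)) = (2*(-100)/(-33))/(1/(-11065)) = (2*(-100)*(-1/33))/(-1/11065) = (200/33)*(-11065) = -2213000/33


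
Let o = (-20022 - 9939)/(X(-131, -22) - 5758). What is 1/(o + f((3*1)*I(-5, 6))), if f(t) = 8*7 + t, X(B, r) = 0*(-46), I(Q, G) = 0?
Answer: 5758/352409 ≈ 0.016339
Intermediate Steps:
X(B, r) = 0
o = 29961/5758 (o = (-20022 - 9939)/(0 - 5758) = -29961/(-5758) = -29961*(-1/5758) = 29961/5758 ≈ 5.2034)
f(t) = 56 + t
1/(o + f((3*1)*I(-5, 6))) = 1/(29961/5758 + (56 + (3*1)*0)) = 1/(29961/5758 + (56 + 3*0)) = 1/(29961/5758 + (56 + 0)) = 1/(29961/5758 + 56) = 1/(352409/5758) = 5758/352409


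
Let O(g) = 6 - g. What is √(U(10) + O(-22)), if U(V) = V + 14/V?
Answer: √985/5 ≈ 6.2769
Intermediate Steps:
√(U(10) + O(-22)) = √((10 + 14/10) + (6 - 1*(-22))) = √((10 + 14*(⅒)) + (6 + 22)) = √((10 + 7/5) + 28) = √(57/5 + 28) = √(197/5) = √985/5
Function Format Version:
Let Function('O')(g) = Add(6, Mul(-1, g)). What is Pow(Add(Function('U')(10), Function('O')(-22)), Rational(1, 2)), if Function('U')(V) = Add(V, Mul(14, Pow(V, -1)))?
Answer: Mul(Rational(1, 5), Pow(985, Rational(1, 2))) ≈ 6.2769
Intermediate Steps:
Pow(Add(Function('U')(10), Function('O')(-22)), Rational(1, 2)) = Pow(Add(Add(10, Mul(14, Pow(10, -1))), Add(6, Mul(-1, -22))), Rational(1, 2)) = Pow(Add(Add(10, Mul(14, Rational(1, 10))), Add(6, 22)), Rational(1, 2)) = Pow(Add(Add(10, Rational(7, 5)), 28), Rational(1, 2)) = Pow(Add(Rational(57, 5), 28), Rational(1, 2)) = Pow(Rational(197, 5), Rational(1, 2)) = Mul(Rational(1, 5), Pow(985, Rational(1, 2)))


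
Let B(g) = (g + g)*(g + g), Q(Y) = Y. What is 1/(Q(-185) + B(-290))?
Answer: 1/336215 ≈ 2.9743e-6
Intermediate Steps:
B(g) = 4*g**2 (B(g) = (2*g)*(2*g) = 4*g**2)
1/(Q(-185) + B(-290)) = 1/(-185 + 4*(-290)**2) = 1/(-185 + 4*84100) = 1/(-185 + 336400) = 1/336215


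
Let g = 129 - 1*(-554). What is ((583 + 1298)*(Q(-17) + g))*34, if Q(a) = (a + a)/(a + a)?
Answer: 43744536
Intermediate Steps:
Q(a) = 1 (Q(a) = (2*a)/((2*a)) = (2*a)*(1/(2*a)) = 1)
g = 683 (g = 129 + 554 = 683)
((583 + 1298)*(Q(-17) + g))*34 = ((583 + 1298)*(1 + 683))*34 = (1881*684)*34 = 1286604*34 = 43744536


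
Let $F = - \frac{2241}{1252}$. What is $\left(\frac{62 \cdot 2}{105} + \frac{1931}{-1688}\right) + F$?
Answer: $- \frac{97246369}{55476120} \approx -1.7529$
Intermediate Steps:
$F = - \frac{2241}{1252}$ ($F = \left(-2241\right) \frac{1}{1252} = - \frac{2241}{1252} \approx -1.7899$)
$\left(\frac{62 \cdot 2}{105} + \frac{1931}{-1688}\right) + F = \left(\frac{62 \cdot 2}{105} + \frac{1931}{-1688}\right) - \frac{2241}{1252} = \left(124 \cdot \frac{1}{105} + 1931 \left(- \frac{1}{1688}\right)\right) - \frac{2241}{1252} = \left(\frac{124}{105} - \frac{1931}{1688}\right) - \frac{2241}{1252} = \frac{6557}{177240} - \frac{2241}{1252} = - \frac{97246369}{55476120}$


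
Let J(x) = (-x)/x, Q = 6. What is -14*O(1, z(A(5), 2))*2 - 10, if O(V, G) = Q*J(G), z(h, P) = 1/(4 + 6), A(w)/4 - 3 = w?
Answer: 158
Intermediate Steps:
A(w) = 12 + 4*w
z(h, P) = ⅒ (z(h, P) = 1/10 = ⅒)
J(x) = -1
O(V, G) = -6 (O(V, G) = 6*(-1) = -6)
-14*O(1, z(A(5), 2))*2 - 10 = -(-84)*2 - 10 = -14*(-12) - 10 = 168 - 10 = 158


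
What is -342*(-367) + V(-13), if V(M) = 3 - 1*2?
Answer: 125515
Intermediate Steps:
V(M) = 1 (V(M) = 3 - 2 = 1)
-342*(-367) + V(-13) = -342*(-367) + 1 = 125514 + 1 = 125515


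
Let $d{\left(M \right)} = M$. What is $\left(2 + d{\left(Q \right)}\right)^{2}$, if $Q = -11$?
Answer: $81$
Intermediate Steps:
$\left(2 + d{\left(Q \right)}\right)^{2} = \left(2 - 11\right)^{2} = \left(-9\right)^{2} = 81$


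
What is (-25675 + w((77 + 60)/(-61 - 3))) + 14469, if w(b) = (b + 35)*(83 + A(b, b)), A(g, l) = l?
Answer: -35016751/4096 ≈ -8549.0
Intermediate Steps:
w(b) = (35 + b)*(83 + b) (w(b) = (b + 35)*(83 + b) = (35 + b)*(83 + b))
(-25675 + w((77 + 60)/(-61 - 3))) + 14469 = (-25675 + (2905 + ((77 + 60)/(-61 - 3))² + 118*((77 + 60)/(-61 - 3)))) + 14469 = (-25675 + (2905 + (137/(-64))² + 118*(137/(-64)))) + 14469 = (-25675 + (2905 + (137*(-1/64))² + 118*(137*(-1/64)))) + 14469 = (-25675 + (2905 + (-137/64)² + 118*(-137/64))) + 14469 = (-25675 + (2905 + 18769/4096 - 8083/32)) + 14469 = (-25675 + 10883025/4096) + 14469 = -94281775/4096 + 14469 = -35016751/4096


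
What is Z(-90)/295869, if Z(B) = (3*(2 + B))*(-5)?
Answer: 440/98623 ≈ 0.0044614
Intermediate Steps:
Z(B) = -30 - 15*B (Z(B) = (6 + 3*B)*(-5) = -30 - 15*B)
Z(-90)/295869 = (-30 - 15*(-90))/295869 = (-30 + 1350)*(1/295869) = 1320*(1/295869) = 440/98623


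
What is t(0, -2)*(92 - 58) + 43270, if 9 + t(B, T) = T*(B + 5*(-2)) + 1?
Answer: 43678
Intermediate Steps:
t(B, T) = -8 + T*(-10 + B) (t(B, T) = -9 + (T*(B + 5*(-2)) + 1) = -9 + (T*(B - 10) + 1) = -9 + (T*(-10 + B) + 1) = -9 + (1 + T*(-10 + B)) = -8 + T*(-10 + B))
t(0, -2)*(92 - 58) + 43270 = (-8 - 10*(-2) + 0*(-2))*(92 - 58) + 43270 = (-8 + 20 + 0)*34 + 43270 = 12*34 + 43270 = 408 + 43270 = 43678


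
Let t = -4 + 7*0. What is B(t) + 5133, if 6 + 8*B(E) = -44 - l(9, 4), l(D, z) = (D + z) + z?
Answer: 40997/8 ≈ 5124.6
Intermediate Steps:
t = -4 (t = -4 + 0 = -4)
l(D, z) = D + 2*z
B(E) = -67/8 (B(E) = -¾ + (-44 - (9 + 2*4))/8 = -¾ + (-44 - (9 + 8))/8 = -¾ + (-44 - 1*17)/8 = -¾ + (-44 - 17)/8 = -¾ + (⅛)*(-61) = -¾ - 61/8 = -67/8)
B(t) + 5133 = -67/8 + 5133 = 40997/8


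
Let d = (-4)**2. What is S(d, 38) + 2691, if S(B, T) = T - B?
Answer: 2713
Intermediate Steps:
d = 16
S(d, 38) + 2691 = (38 - 1*16) + 2691 = (38 - 16) + 2691 = 22 + 2691 = 2713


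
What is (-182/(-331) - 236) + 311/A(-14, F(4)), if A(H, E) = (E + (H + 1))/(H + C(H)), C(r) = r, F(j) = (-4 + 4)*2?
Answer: 1869206/4303 ≈ 434.40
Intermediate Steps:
F(j) = 0 (F(j) = 0*2 = 0)
A(H, E) = (1 + E + H)/(2*H) (A(H, E) = (E + (H + 1))/(H + H) = (E + (1 + H))/((2*H)) = (1 + E + H)*(1/(2*H)) = (1 + E + H)/(2*H))
(-182/(-331) - 236) + 311/A(-14, F(4)) = (-182/(-331) - 236) + 311/(((½)*(1 + 0 - 14)/(-14))) = (-182*(-1/331) - 236) + 311/(((½)*(-1/14)*(-13))) = (182/331 - 236) + 311/(13/28) = -77934/331 + 311*(28/13) = -77934/331 + 8708/13 = 1869206/4303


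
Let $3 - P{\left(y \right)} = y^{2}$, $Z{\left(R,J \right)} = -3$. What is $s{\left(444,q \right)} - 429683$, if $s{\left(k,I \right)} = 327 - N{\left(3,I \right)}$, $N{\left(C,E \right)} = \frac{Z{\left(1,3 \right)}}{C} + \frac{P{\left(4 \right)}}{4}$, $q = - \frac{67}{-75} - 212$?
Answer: $- \frac{1717407}{4} \approx -4.2935 \cdot 10^{5}$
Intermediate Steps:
$P{\left(y \right)} = 3 - y^{2}$
$q = - \frac{15833}{75}$ ($q = \left(-67\right) \left(- \frac{1}{75}\right) - 212 = \frac{67}{75} - 212 = - \frac{15833}{75} \approx -211.11$)
$N{\left(C,E \right)} = - \frac{13}{4} - \frac{3}{C}$ ($N{\left(C,E \right)} = - \frac{3}{C} + \frac{3 - 4^{2}}{4} = - \frac{3}{C} + \left(3 - 16\right) \frac{1}{4} = - \frac{3}{C} - \frac{13}{4} = - \frac{13}{4} - \frac{3}{C}$)
$s{\left(k,I \right)} = \frac{1325}{4}$ ($s{\left(k,I \right)} = 327 - \left(- \frac{13}{4} - \frac{3}{3}\right) = 327 - \left(- \frac{13}{4} - 1\right) = 327 - - \frac{17}{4} = 327 + \frac{17}{4} = \frac{1325}{4}$)
$s{\left(444,q \right)} - 429683 = \frac{1325}{4} - 429683 = - \frac{1717407}{4}$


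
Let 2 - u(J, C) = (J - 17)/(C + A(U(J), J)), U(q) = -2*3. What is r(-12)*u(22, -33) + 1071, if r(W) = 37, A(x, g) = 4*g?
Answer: 12558/11 ≈ 1141.6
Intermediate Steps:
U(q) = -6
u(J, C) = 2 - (-17 + J)/(C + 4*J) (u(J, C) = 2 - (J - 17)/(C + 4*J) = 2 - (-17 + J)/(C + 4*J))
r(-12)*u(22, -33) + 1071 = 37*((17 + 2*(-33) + 7*22)/(-33 + 4*22)) + 1071 = 37*((17 - 66 + 154)/(-33 + 88)) + 1071 = 37*(105/55) + 1071 = 37*((1/55)*105) + 1071 = 37*(21/11) + 1071 = 777/11 + 1071 = 12558/11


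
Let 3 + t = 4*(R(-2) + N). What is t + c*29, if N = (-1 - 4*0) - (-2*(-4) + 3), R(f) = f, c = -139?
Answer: -4090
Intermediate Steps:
N = -12 (N = (-1 + 0) - (8 + 3) = -1 - 1*11 = -1 - 11 = -12)
t = -59 (t = -3 + 4*(-2 - 12) = -3 + 4*(-14) = -3 - 56 = -59)
t + c*29 = -59 - 139*29 = -59 - 4031 = -4090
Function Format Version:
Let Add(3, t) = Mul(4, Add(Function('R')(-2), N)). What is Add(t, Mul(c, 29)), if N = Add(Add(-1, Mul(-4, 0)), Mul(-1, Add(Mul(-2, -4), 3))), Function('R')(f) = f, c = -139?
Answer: -4090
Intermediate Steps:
N = -12 (N = Add(Add(-1, 0), Mul(-1, Add(8, 3))) = Add(-1, Mul(-1, 11)) = Add(-1, -11) = -12)
t = -59 (t = Add(-3, Mul(4, Add(-2, -12))) = Add(-3, Mul(4, -14)) = Add(-3, -56) = -59)
Add(t, Mul(c, 29)) = Add(-59, Mul(-139, 29)) = Add(-59, -4031) = -4090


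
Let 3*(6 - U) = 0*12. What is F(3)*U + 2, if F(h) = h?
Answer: 20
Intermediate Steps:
U = 6 (U = 6 - 0*12 = 6 - 1/3*0 = 6 + 0 = 6)
F(3)*U + 2 = 3*6 + 2 = 18 + 2 = 20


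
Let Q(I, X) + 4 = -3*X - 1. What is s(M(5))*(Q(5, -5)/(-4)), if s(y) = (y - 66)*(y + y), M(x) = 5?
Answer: 1525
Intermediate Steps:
Q(I, X) = -5 - 3*X (Q(I, X) = -4 + (-3*X - 1) = -4 + (-1 - 3*X) = -5 - 3*X)
s(y) = 2*y*(-66 + y) (s(y) = (-66 + y)*(2*y) = 2*y*(-66 + y))
s(M(5))*(Q(5, -5)/(-4)) = (2*5*(-66 + 5))*((-5 - 3*(-5))/(-4)) = (2*5*(-61))*((-5 + 15)*(-¼)) = -6100*(-1)/4 = -610*(-5/2) = 1525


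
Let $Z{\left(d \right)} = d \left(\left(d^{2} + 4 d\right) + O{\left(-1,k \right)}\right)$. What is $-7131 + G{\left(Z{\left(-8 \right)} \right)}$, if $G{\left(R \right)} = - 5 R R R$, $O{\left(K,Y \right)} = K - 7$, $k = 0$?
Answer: $35382309$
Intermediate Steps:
$O{\left(K,Y \right)} = -7 + K$ ($O{\left(K,Y \right)} = K - 7 = -7 + K$)
$Z{\left(d \right)} = d \left(-8 + d^{2} + 4 d\right)$ ($Z{\left(d \right)} = d \left(\left(d^{2} + 4 d\right) - 8\right) = d \left(-8 + d^{2} + 4 d\right)$)
$G{\left(R \right)} = - 5 R^{3}$ ($G{\left(R \right)} = - 5 R^{2} R = - 5 R^{3}$)
$-7131 + G{\left(Z{\left(-8 \right)} \right)} = -7131 - 5 \left(- 8 \left(-8 + \left(-8\right)^{2} + 4 \left(-8\right)\right)\right)^{3} = -7131 - 5 \left(- 8 \left(-8 + 64 - 32\right)\right)^{3} = -7131 - 5 \left(\left(-8\right) 24\right)^{3} = -7131 - 5 \left(-192\right)^{3} = -7131 - -35389440 = -7131 + 35389440 = 35382309$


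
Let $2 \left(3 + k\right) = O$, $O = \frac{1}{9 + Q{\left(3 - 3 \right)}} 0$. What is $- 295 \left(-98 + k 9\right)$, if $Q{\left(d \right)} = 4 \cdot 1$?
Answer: $36875$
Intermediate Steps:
$Q{\left(d \right)} = 4$
$O = 0$ ($O = \frac{1}{9 + 4} \cdot 0 = \frac{1}{13} \cdot 0 = 0$)
$k = -3$ ($k = -3 + \frac{1}{2} \cdot 0 = -3 + 0 = -3$)
$- 295 \left(-98 + k 9\right) = - 295 \left(-98 - 27\right) = \left(-295\right) \left(-125\right) = 36875$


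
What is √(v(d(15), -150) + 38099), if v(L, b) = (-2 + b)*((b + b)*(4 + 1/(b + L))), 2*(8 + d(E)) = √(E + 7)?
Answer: √(69586484 - 220499*√22)/√(316 - √22) ≈ 469.26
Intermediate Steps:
d(E) = -8 + √(7 + E)/2 (d(E) = -8 + √(E + 7)/2 = -8 + √(7 + E)/2)
v(L, b) = 2*b*(-2 + b)*(4 + 1/(L + b)) (v(L, b) = (-2 + b)*((2*b)*(4 + 1/(L + b))) = (-2 + b)*(2*b*(4 + 1/(L + b))) = 2*b*(-2 + b)*(4 + 1/(L + b)))
√(v(d(15), -150) + 38099) = √(2*(-150)*(-2 - 8*(-8 + √(7 + 15)/2) - 7*(-150) + 4*(-150)² + 4*(-8 + √(7 + 15)/2)*(-150))/((-8 + √(7 + 15)/2) - 150) + 38099) = √(2*(-150)*(-2 - 8*(-8 + √22/2) + 1050 + 4*22500 + 4*(-8 + √22/2)*(-150))/((-8 + √22/2) - 150) + 38099) = √(2*(-150)*(-2 + (64 - 4*√22) + 1050 + 90000 + (4800 - 300*√22))/(-158 + √22/2) + 38099) = √(2*(-150)*(95912 - 304*√22)/(-158 + √22/2) + 38099) = √(-300*(95912 - 304*√22)/(-158 + √22/2) + 38099) = √(38099 - 300*(95912 - 304*√22)/(-158 + √22/2))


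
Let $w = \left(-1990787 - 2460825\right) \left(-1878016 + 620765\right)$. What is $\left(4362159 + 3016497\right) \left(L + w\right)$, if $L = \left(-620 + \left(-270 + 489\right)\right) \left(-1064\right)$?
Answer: $41296818110513149056$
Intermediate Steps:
$w = 5596793638612$ ($w = \left(-4451612\right) \left(-1257251\right) = 5596793638612$)
$L = 426664$ ($L = \left(-620 + 219\right) \left(-1064\right) = \left(-401\right) \left(-1064\right) = 426664$)
$\left(4362159 + 3016497\right) \left(L + w\right) = \left(4362159 + 3016497\right) \left(426664 + 5596793638612\right) = 7378656 \cdot 5596794065276 = 41296818110513149056$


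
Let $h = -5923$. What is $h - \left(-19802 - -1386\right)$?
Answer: $12493$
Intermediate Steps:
$h - \left(-19802 - -1386\right) = -5923 - \left(-19802 - -1386\right) = -5923 - \left(-19802 + 1386\right) = -5923 - -18416 = -5923 + 18416 = 12493$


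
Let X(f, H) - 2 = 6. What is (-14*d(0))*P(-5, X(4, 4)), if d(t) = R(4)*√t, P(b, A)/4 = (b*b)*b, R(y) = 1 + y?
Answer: 0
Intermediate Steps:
X(f, H) = 8 (X(f, H) = 2 + 6 = 8)
P(b, A) = 4*b³ (P(b, A) = 4*((b*b)*b) = 4*(b²*b) = 4*b³)
d(t) = 5*√t (d(t) = (1 + 4)*√t = 5*√t)
(-14*d(0))*P(-5, X(4, 4)) = (-70*√0)*(4*(-5)³) = (-70*0)*(4*(-125)) = -14*0*(-500) = 0*(-500) = 0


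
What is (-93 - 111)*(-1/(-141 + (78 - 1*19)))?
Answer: -102/41 ≈ -2.4878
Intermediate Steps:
(-93 - 111)*(-1/(-141 + (78 - 1*19))) = -(-204)/(-141 + (78 - 19)) = -(-204)/(-141 + 59) = -(-204)/(-82) = -(-204)*(-1)/82 = -204*1/82 = -102/41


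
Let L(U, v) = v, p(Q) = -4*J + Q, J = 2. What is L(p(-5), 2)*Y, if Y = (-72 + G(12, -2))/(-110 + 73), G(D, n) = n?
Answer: 4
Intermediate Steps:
p(Q) = -8 + Q (p(Q) = -4*2 + Q = -8 + Q)
Y = 2 (Y = (-72 - 2)/(-110 + 73) = -74/(-37) = -74*(-1/37) = 2)
L(p(-5), 2)*Y = 2*2 = 4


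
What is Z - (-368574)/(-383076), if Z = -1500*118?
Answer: -11300803429/63846 ≈ -1.7700e+5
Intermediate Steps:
Z = -177000
Z - (-368574)/(-383076) = -177000 - (-368574)/(-383076) = -177000 - (-368574)*(-1)/383076 = -177000 - 1*61429/63846 = -177000 - 61429/63846 = -11300803429/63846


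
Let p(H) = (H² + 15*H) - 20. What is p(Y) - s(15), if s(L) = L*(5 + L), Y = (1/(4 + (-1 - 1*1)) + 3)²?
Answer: 221/16 ≈ 13.813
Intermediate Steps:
Y = 49/4 (Y = (1/(4 + (-1 - 1)) + 3)² = (1/(4 - 2) + 3)² = (1/2 + 3)² = (½ + 3)² = (7/2)² = 49/4 ≈ 12.250)
p(H) = -20 + H² + 15*H
p(Y) - s(15) = (-20 + (49/4)² + 15*(49/4)) - 15*(5 + 15) = (-20 + 2401/16 + 735/4) - 15*20 = 5021/16 - 1*300 = 5021/16 - 300 = 221/16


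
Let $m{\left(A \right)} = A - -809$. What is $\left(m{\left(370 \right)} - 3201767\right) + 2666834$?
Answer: $-533754$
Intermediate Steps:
$m{\left(A \right)} = 809 + A$ ($m{\left(A \right)} = A + 809 = 809 + A$)
$\left(m{\left(370 \right)} - 3201767\right) + 2666834 = \left(\left(809 + 370\right) - 3201767\right) + 2666834 = \left(1179 - 3201767\right) + 2666834 = -3200588 + 2666834 = -533754$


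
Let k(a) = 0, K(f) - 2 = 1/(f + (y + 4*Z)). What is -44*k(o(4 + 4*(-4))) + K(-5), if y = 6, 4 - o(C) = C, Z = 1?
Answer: 11/5 ≈ 2.2000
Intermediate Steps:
o(C) = 4 - C
K(f) = 2 + 1/(10 + f) (K(f) = 2 + 1/(f + (6 + 4*1)) = 2 + 1/(f + (6 + 4)) = 2 + 1/(f + 10) = 2 + 1/(10 + f))
-44*k(o(4 + 4*(-4))) + K(-5) = -44*0 + (21 + 2*(-5))/(10 - 5) = 0 + (21 - 10)/5 = 0 + (1/5)*11 = 0 + 11/5 = 11/5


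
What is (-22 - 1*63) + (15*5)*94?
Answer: 6965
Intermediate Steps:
(-22 - 1*63) + (15*5)*94 = (-22 - 63) + 75*94 = -85 + 7050 = 6965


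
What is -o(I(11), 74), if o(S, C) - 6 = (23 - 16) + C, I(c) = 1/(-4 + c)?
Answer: -87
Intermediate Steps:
o(S, C) = 13 + C (o(S, C) = 6 + ((23 - 16) + C) = 6 + (7 + C) = 13 + C)
-o(I(11), 74) = -(13 + 74) = -1*87 = -87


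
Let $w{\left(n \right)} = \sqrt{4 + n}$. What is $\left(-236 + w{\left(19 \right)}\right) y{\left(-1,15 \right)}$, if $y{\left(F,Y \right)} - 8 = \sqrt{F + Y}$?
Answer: $- \left(8 + \sqrt{14}\right) \left(236 - \sqrt{23}\right) \approx -2714.7$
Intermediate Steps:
$y{\left(F,Y \right)} = 8 + \sqrt{F + Y}$
$\left(-236 + w{\left(19 \right)}\right) y{\left(-1,15 \right)} = \left(-236 + \sqrt{4 + 19}\right) \left(8 + \sqrt{-1 + 15}\right) = \left(-236 + \sqrt{23}\right) \left(8 + \sqrt{14}\right)$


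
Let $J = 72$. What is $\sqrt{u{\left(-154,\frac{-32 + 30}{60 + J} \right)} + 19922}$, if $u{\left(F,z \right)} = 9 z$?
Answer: $\frac{\sqrt{9642182}}{22} \approx 141.14$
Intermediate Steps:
$\sqrt{u{\left(-154,\frac{-32 + 30}{60 + J} \right)} + 19922} = \sqrt{9 \frac{-32 + 30}{60 + 72} + 19922} = \sqrt{9 \left(- \frac{2}{132}\right) + 19922} = \sqrt{9 \left(\left(-2\right) \frac{1}{132}\right) + 19922} = \sqrt{9 \left(- \frac{1}{66}\right) + 19922} = \sqrt{- \frac{3}{22} + 19922} = \sqrt{\frac{438281}{22}} = \frac{\sqrt{9642182}}{22}$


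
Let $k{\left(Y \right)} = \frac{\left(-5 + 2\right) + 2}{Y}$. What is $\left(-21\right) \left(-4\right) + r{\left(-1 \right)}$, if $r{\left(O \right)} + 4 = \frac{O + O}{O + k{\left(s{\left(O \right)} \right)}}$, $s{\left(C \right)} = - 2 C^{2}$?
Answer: $84$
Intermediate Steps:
$k{\left(Y \right)} = - \frac{1}{Y}$ ($k{\left(Y \right)} = \frac{-3 + 2}{Y} = - \frac{1}{Y}$)
$r{\left(O \right)} = -4 + \frac{2 O}{O + \frac{1}{2 O^{2}}}$ ($r{\left(O \right)} = -4 + \frac{O + O}{O - \frac{1}{\left(-2\right) O^{2}}} = -4 + \frac{2 O}{O - - \frac{1}{2 O^{2}}} = -4 + \frac{2 O}{O + \frac{1}{2 O^{2}}}$)
$\left(-21\right) \left(-4\right) + r{\left(-1 \right)} = \left(-21\right) \left(-4\right) + \frac{4 \left(-1 - \left(-1\right)^{3}\right)}{1 + 2 \left(-1\right)^{3}} = 84 + \frac{4 \left(-1 - -1\right)}{1 + 2 \left(-1\right)} = 84 + \frac{4 \left(-1 + 1\right)}{1 - 2} = 84 + 4 \frac{1}{-1} \cdot 0 = 84 + 4 \left(-1\right) 0 = 84 + 0 = 84$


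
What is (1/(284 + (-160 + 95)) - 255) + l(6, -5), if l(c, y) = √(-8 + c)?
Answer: -55844/219 + I*√2 ≈ -255.0 + 1.4142*I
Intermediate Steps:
(1/(284 + (-160 + 95)) - 255) + l(6, -5) = (1/(284 + (-160 + 95)) - 255) + √(-8 + 6) = (1/(284 - 65) - 255) + √(-2) = (1/219 - 255) + I*√2 = -55844/219 + I*√2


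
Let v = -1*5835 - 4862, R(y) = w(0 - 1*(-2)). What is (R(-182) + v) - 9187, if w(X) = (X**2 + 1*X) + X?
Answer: -19876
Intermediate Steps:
w(X) = X**2 + 2*X (w(X) = (X**2 + X) + X = (X + X**2) + X = X**2 + 2*X)
R(y) = 8 (R(y) = (0 - 1*(-2))*(2 + (0 - 1*(-2))) = (0 + 2)*(2 + (0 + 2)) = 2*(2 + 2) = 2*4 = 8)
v = -10697 (v = -5835 - 4862 = -10697)
(R(-182) + v) - 9187 = (8 - 10697) - 9187 = -10689 - 9187 = -19876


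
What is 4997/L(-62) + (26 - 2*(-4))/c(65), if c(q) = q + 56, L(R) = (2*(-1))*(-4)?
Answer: 604909/968 ≈ 624.91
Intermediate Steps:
L(R) = 8 (L(R) = -2*(-4) = 8)
c(q) = 56 + q
4997/L(-62) + (26 - 2*(-4))/c(65) = 4997/8 + (26 - 2*(-4))/(56 + 65) = 4997*(⅛) + (26 + 8)/121 = 4997/8 + 34*(1/121) = 4997/8 + 34/121 = 604909/968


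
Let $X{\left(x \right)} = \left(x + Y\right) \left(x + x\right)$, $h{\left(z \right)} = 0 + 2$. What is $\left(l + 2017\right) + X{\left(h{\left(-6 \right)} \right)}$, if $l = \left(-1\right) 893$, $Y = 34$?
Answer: $1268$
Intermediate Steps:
$h{\left(z \right)} = 2$
$l = -893$
$X{\left(x \right)} = 2 x \left(34 + x\right)$ ($X{\left(x \right)} = \left(x + 34\right) \left(x + x\right) = \left(34 + x\right) 2 x = 2 x \left(34 + x\right)$)
$\left(l + 2017\right) + X{\left(h{\left(-6 \right)} \right)} = \left(-893 + 2017\right) + 2 \cdot 2 \left(34 + 2\right) = 1124 + 2 \cdot 2 \cdot 36 = 1124 + 144 = 1268$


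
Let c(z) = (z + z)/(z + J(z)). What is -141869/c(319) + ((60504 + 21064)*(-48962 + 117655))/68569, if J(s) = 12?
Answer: 354903180521/43747022 ≈ 8112.6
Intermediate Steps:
c(z) = 2*z/(12 + z) (c(z) = (z + z)/(z + 12) = (2*z)/(12 + z) = 2*z/(12 + z))
-141869/c(319) + ((60504 + 21064)*(-48962 + 117655))/68569 = -141869/(2*319/(12 + 319)) + ((60504 + 21064)*(-48962 + 117655))/68569 = -141869/(2*319/331) + (81568*68693)*(1/68569) = -141869/(2*319*(1/331)) + 5603150624*(1/68569) = -141869/638/331 + 5603150624/68569 = -141869*331/638 + 5603150624/68569 = -46958639/638 + 5603150624/68569 = 354903180521/43747022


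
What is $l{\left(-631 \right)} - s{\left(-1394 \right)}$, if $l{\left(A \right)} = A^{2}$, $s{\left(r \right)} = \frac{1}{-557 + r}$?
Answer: $\frac{776812112}{1951} \approx 3.9816 \cdot 10^{5}$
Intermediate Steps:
$l{\left(-631 \right)} - s{\left(-1394 \right)} = \left(-631\right)^{2} - \frac{1}{-557 - 1394} = 398161 - \frac{1}{-1951} = 398161 - - \frac{1}{1951} = 398161 + \frac{1}{1951} = \frac{776812112}{1951}$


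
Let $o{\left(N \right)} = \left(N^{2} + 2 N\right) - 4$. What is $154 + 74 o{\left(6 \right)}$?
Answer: $3410$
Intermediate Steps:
$o{\left(N \right)} = -4 + N^{2} + 2 N$
$154 + 74 o{\left(6 \right)} = 154 + 74 \left(-4 + 6^{2} + 2 \cdot 6\right) = 154 + 74 \left(-4 + 36 + 12\right) = 154 + 74 \cdot 44 = 154 + 3256 = 3410$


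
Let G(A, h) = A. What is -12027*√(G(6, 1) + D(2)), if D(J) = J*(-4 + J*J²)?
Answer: -12027*√14 ≈ -45001.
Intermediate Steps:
D(J) = J*(-4 + J³)
-12027*√(G(6, 1) + D(2)) = -12027*√(6 + 2*(-4 + 2³)) = -12027*√(6 + 2*(-4 + 8)) = -12027*√(6 + 2*4) = -12027*√(6 + 8) = -12027*√14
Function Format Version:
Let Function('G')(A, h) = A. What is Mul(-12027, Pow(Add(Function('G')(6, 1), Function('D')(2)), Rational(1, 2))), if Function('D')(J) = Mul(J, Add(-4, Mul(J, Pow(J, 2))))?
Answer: Mul(-12027, Pow(14, Rational(1, 2))) ≈ -45001.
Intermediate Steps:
Function('D')(J) = Mul(J, Add(-4, Pow(J, 3)))
Mul(-12027, Pow(Add(Function('G')(6, 1), Function('D')(2)), Rational(1, 2))) = Mul(-12027, Pow(Add(6, Mul(2, Add(-4, Pow(2, 3)))), Rational(1, 2))) = Mul(-12027, Pow(Add(6, Mul(2, Add(-4, 8))), Rational(1, 2))) = Mul(-12027, Pow(Add(6, Mul(2, 4)), Rational(1, 2))) = Mul(-12027, Pow(Add(6, 8), Rational(1, 2))) = Mul(-12027, Pow(14, Rational(1, 2)))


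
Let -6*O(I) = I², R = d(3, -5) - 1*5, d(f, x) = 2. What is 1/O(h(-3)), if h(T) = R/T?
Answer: -6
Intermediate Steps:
R = -3 (R = 2 - 1*5 = 2 - 5 = -3)
h(T) = -3/T
O(I) = -I²/6
1/O(h(-3)) = 1/(-1²/6) = 1/(-(-3*(-⅓))²/6) = 1/(-⅙*1²) = 1/(-⅙*1) = 1/(-⅙) = -6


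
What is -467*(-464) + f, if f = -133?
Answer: 216555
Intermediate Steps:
-467*(-464) + f = -467*(-464) - 133 = 216688 - 133 = 216555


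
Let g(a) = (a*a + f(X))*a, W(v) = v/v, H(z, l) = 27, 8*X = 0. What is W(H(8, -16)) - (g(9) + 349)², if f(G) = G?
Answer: -1162083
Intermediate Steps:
X = 0 (X = (⅛)*0 = 0)
W(v) = 1
g(a) = a³ (g(a) = (a*a + 0)*a = (a² + 0)*a = a²*a = a³)
W(H(8, -16)) - (g(9) + 349)² = 1 - (9³ + 349)² = 1 - (729 + 349)² = 1 - 1*1078² = 1 - 1*1162084 = 1 - 1162084 = -1162083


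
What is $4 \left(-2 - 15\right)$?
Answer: $-68$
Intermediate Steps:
$4 \left(-2 - 15\right) = 4 \left(-17\right) = -68$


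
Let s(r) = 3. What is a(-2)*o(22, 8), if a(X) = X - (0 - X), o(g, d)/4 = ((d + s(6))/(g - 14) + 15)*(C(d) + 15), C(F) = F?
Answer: -6026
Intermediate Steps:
o(g, d) = 4*(15 + d)*(15 + (3 + d)/(-14 + g)) (o(g, d) = 4*(((d + 3)/(g - 14) + 15)*(d + 15)) = 4*(((3 + d)/(-14 + g) + 15)*(15 + d)) = 4*((15 + (3 + d)/(-14 + g))*(15 + d)) = 4*((15 + d)*(15 + (3 + d)/(-14 + g))) = 4*(15 + d)*(15 + (3 + d)/(-14 + g)))
a(X) = 2*X (a(X) = X - (-1)*X = X + X = 2*X)
a(-2)*o(22, 8) = (2*(-2))*(4*(-3105 + 8² - 192*8 + 225*22 + 15*8*22)/(-14 + 22)) = -16*(-3105 + 64 - 1536 + 4950 + 2640)/8 = -16*3013/8 = -4*3013/2 = -6026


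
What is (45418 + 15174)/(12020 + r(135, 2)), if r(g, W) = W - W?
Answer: 15148/3005 ≈ 5.0409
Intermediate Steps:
r(g, W) = 0
(45418 + 15174)/(12020 + r(135, 2)) = (45418 + 15174)/(12020 + 0) = 60592/12020 = 60592*(1/12020) = 15148/3005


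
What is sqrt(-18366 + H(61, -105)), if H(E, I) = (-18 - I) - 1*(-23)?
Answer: 4*I*sqrt(1141) ≈ 135.11*I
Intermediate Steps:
H(E, I) = 5 - I (H(E, I) = (-18 - I) + 23 = 5 - I)
sqrt(-18366 + H(61, -105)) = sqrt(-18366 + (5 - 1*(-105))) = sqrt(-18366 + (5 + 105)) = sqrt(-18366 + 110) = sqrt(-18256) = 4*I*sqrt(1141)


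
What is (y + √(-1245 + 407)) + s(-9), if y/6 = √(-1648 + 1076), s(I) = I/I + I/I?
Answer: 2 + I*√838 + 12*I*√143 ≈ 2.0 + 172.45*I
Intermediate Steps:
s(I) = 2 (s(I) = 1 + 1 = 2)
y = 12*I*√143 (y = 6*√(-1648 + 1076) = 6*√(-572) = 6*(2*I*√143) = 12*I*√143 ≈ 143.5*I)
(y + √(-1245 + 407)) + s(-9) = (12*I*√143 + √(-1245 + 407)) + 2 = (12*I*√143 + √(-838)) + 2 = (12*I*√143 + I*√838) + 2 = (I*√838 + 12*I*√143) + 2 = 2 + I*√838 + 12*I*√143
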